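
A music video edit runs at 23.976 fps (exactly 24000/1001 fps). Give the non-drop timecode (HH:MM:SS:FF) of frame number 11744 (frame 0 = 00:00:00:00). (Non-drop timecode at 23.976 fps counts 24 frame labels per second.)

00:08:09:08

11744 ÷ 24 = 489 full seconds, remainder 8 frames.
489 s = 0 h 8 min 9 s.
Timecode: 00:08:09:08.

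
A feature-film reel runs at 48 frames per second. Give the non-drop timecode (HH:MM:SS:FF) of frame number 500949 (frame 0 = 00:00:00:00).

500949 ÷ 48 = 10436 full seconds, remainder 21 frames.
10436 s = 2 h 53 min 56 s.
Timecode: 02:53:56:21.

02:53:56:21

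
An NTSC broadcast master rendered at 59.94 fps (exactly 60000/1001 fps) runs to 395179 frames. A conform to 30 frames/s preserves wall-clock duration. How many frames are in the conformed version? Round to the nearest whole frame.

Frames at target rate = 395179 × (30) / (60000/1001) = 395574179/2000 ≈ 197787.090.
Nearest whole frame: 197787.

197787 frames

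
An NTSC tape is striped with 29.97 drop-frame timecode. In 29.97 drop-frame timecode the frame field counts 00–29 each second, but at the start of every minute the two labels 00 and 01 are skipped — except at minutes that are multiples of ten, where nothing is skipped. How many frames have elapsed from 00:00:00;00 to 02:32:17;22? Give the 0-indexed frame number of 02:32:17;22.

273858

As if non-drop at 30 labels/s: (2 × 3600 + 32 × 60 + 17) × 30 + 22 = 274132.
Minute boundaries passed: 152; those not divisible by 10: 152 − 15 = 137; dropped labels = 2 × 137 = 274.
Actual frame index = 274132 − 274 = 273858.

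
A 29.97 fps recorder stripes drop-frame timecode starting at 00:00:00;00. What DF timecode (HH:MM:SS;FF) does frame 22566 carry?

00:12:32;28

Each 10-minute DF block holds 10 × 60 × 30 − 9 × 2 = 17982 frames. 22566 ÷ 17982 → 1 full block, remainder 4584.
Within the partial block the first minute is 1800 frames and each further minute 1798, so 2 further minute boundaries passed. Total skipped labels = 18 × 1 + 2 × 2 = 22.
Non-drop label index = 22566 + 22 = 22588; at 30 labels/s that is 00:12:32:28, i.e. DF 00:12:32;28.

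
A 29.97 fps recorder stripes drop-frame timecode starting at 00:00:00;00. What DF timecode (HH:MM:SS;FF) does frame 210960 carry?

Ten DF minutes hold 17982 frames, so frame 210960 lies in block 11 (frames 197802–215783) with 13158 frames into that block.
The block's first minute is 1800 frames and the rest 1798 each; 13158 frames reaches minute 7, so 11 × 18 + 7 × 2 = 212 labels have been skipped so far.
Adding those back, label number 210960 + 212 = 211172 at 30 labels/s is 7039 s + 2 f = 1 h 57 min 19 s frame 2, i.e. 01:57:19;02.

01:57:19;02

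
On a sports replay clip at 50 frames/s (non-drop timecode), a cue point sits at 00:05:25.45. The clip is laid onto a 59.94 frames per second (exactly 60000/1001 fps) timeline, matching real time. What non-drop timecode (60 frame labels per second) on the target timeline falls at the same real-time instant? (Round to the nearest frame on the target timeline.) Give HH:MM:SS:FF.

Source frame index: (0×3600 + 5×60 + 25) × 50 + 45 = 16295.
Real time: 16295 / (50) = 3259/10 s.
Target frame: (3259/10) × (60000/1001) = 19554000/1001 ≈ 19534.466 → 19534.
At 60 labels/s: frame 19534 → 00:05:25:34.

00:05:25:34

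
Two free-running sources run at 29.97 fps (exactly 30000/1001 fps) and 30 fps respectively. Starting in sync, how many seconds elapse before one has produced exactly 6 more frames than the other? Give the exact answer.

The gap grows by |30 − 30000/1001| = 30/1001 frames per second.
Time for a 6-frame gap: 6 ÷ (30/1001) = 200.2 s.

200.2 seconds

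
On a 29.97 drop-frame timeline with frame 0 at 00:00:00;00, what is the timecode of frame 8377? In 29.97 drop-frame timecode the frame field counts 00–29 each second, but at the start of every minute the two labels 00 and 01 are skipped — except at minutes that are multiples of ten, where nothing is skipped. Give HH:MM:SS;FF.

Ten DF minutes hold 17982 frames, so frame 8377 lies in block 0 (frames 0–17981) with 8377 frames into that block.
The block's first minute is 1800 frames and the rest 1798 each; 8377 frames reaches minute 4, so 0 × 18 + 4 × 2 = 8 labels have been skipped so far.
Adding those back, label number 8377 + 8 = 8385 at 30 labels/s is 279 s + 15 f = 0 h 4 min 39 s frame 15, i.e. 00:04:39;15.

00:04:39;15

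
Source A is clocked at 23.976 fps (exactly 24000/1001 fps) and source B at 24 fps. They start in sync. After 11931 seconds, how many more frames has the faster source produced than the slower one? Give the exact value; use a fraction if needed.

286344/1001 frames

A emits 24000/1001 × 11931 = 286344000/1001 frames; B emits 24 × 11931 = 286344.
Difference = 286344/1001 frames (≈ 286.0579); B is ahead of A.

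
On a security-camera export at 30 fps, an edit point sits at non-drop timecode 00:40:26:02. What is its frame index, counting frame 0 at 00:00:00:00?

frame 72782

Total seconds to the label: (0 × 3600 + 40 × 60 + 26) = 2426.
Frame index = 2426 × 30 + 2 = 72782.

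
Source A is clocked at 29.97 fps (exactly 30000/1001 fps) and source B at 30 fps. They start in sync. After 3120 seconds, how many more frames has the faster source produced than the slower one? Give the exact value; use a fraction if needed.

A emits 30000/1001 × 3120 = 7200000/77 frames; B emits 30 × 3120 = 93600.
Difference = 7200/77 frames (≈ 93.5065); B is ahead of A.

7200/77 frames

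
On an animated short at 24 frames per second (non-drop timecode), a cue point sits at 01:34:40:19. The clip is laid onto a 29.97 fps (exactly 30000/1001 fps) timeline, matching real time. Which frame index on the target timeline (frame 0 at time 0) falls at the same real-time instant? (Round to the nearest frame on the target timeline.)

frame 170253

Source frame index: (1×3600 + 34×60 + 40) × 24 + 19 = 136339.
Real time: 136339 / (24) = 136339/24 s.
Target frame: (136339/24) × (30000/1001) = 24346250/143 ≈ 170253.497 → 170253.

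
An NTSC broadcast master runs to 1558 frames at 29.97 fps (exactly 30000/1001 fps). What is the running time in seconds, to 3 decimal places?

Running time = 1558 × 1001/30000 = 779779/15000 s ≈ 51.985 s.

51.985 seconds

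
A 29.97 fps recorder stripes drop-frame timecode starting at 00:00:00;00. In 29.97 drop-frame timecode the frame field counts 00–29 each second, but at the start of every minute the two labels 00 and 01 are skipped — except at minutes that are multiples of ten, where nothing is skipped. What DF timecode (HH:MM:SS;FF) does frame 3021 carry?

Ten DF minutes hold 17982 frames, so frame 3021 lies in block 0 (frames 0–17981) with 3021 frames into that block.
The block's first minute is 1800 frames and the rest 1798 each; 3021 frames reaches minute 1, so 0 × 18 + 1 × 2 = 2 labels have been skipped so far.
Adding those back, label number 3021 + 2 = 3023 at 30 labels/s is 100 s + 23 f = 0 h 1 min 40 s frame 23, i.e. 00:01:40;23.

00:01:40;23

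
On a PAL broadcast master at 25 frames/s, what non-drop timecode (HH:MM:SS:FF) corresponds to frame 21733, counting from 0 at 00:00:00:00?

00:14:29:08

21733 ÷ 25 = 869 full seconds, remainder 8 frames.
869 s = 0 h 14 min 29 s.
Timecode: 00:14:29:08.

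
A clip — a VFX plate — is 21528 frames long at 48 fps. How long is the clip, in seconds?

Running time = 21528 / (48) = 448.5 s.

448.5 seconds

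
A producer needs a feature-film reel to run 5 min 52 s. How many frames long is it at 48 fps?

5 min 52 s = 352 s.
Frames = 352 × 48 = 16896.

16896 frames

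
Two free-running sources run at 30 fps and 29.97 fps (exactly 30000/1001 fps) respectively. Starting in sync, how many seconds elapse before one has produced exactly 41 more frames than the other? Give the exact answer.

41041/30 seconds

The gap grows by |30000/1001 − 30| = 30/1001 frames per second.
Time for a 41-frame gap: 41 ÷ (30/1001) = 41041/30 s.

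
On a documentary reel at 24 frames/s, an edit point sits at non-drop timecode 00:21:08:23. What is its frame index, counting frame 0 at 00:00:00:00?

30455

Total seconds to the label: (0 × 3600 + 21 × 60 + 8) = 1268.
Frame index = 1268 × 24 + 23 = 30455.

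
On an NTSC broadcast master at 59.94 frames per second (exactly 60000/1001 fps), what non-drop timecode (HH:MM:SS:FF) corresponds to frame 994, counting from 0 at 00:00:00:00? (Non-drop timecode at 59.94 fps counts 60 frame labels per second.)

994 ÷ 60 = 16 full seconds, remainder 34 frames.
16 s = 0 h 0 min 16 s.
Timecode: 00:00:16:34.

00:00:16:34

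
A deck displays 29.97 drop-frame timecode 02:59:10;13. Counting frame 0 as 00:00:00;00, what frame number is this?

As if non-drop at 30 labels/s: (2 × 3600 + 59 × 60 + 10) × 30 + 13 = 322513.
Minute boundaries passed: 179; those not divisible by 10: 179 − 17 = 162; dropped labels = 2 × 162 = 324.
Actual frame index = 322513 − 324 = 322189.

322189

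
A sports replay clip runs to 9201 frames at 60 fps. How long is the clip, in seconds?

Running time = 9201 / (60) = 153.35 s.

153.35 seconds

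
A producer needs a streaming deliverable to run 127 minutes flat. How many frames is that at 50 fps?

381000 frames

127 min = 7620 s.
Frames = 7620 × 50 = 381000.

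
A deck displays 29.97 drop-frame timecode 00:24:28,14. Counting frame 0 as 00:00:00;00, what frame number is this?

44010

Complete 10-minute blocks: 2, each 17982 frames → 35964.
Remaining 4 whole minutes in the current block: 1800 + 3 × 1798 = 7194 frames.
Within the current minute: 28 × 30 + 14 − 2 = 852 (labels ;00/;01 skipped at this minute). Total = 35964 + 7194 + 852 = 44010.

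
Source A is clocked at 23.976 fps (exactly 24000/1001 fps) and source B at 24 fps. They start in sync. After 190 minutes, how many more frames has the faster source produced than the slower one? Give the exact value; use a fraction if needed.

190 min = 11400 s.
A emits 24000/1001 × 11400 = 273600000/1001 frames; B emits 24 × 11400 = 273600.
Difference = 273600/1001 frames (≈ 273.3267); B is ahead of A.

273600/1001 frames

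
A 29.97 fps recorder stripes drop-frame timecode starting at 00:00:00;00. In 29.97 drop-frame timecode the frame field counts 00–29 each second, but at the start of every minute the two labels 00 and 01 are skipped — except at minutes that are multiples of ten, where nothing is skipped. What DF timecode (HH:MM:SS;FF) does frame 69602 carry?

Each 10-minute DF block holds 10 × 60 × 30 − 9 × 2 = 17982 frames. 69602 ÷ 17982 → 3 full blocks, remainder 15656.
Within the partial block the first minute is 1800 frames and each further minute 1798, so 8 further minute boundaries passed. Total skipped labels = 18 × 3 + 2 × 8 = 70.
Non-drop label index = 69602 + 70 = 69672; at 30 labels/s that is 00:38:42:12, i.e. DF 00:38:42;12.

00:38:42;12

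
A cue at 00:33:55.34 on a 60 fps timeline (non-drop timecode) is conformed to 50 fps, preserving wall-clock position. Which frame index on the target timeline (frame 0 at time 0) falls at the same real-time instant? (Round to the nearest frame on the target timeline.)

frame 101778

Source frame index: (0×3600 + 33×60 + 55) × 60 + 34 = 122134.
Real time: 122134 / (60) = 61067/30 s.
Target frame: (61067/30) × (50) = 305335/3 ≈ 101778.333 → 101778.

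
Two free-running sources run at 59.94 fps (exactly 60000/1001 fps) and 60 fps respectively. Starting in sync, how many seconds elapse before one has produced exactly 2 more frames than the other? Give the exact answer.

1001/30 seconds

The gap grows by |60 − 60000/1001| = 60/1001 frames per second.
Time for a 2-frame gap: 2 ÷ (60/1001) = 1001/30 s.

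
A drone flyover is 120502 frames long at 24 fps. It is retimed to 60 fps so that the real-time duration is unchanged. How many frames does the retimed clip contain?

301255 frames

Target frames = source frames × (target rate / source rate) = 120502 × (60)/(24) = 120502 × 5/2 = 301255.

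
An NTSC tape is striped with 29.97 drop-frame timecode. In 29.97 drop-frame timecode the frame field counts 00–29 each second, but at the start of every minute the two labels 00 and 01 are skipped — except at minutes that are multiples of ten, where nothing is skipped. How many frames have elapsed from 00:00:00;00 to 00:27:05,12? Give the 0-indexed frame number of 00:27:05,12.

As if non-drop at 30 labels/s: (0 × 3600 + 27 × 60 + 5) × 30 + 12 = 48762.
Minute boundaries passed: 27; those not divisible by 10: 27 − 2 = 25; dropped labels = 2 × 25 = 50.
Actual frame index = 48762 − 50 = 48712.

48712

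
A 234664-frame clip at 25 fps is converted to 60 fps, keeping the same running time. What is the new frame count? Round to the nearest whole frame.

Frames at target rate = 234664 × (60) / (25) = 2815968/5 ≈ 563193.600.
Nearest whole frame: 563194.

563194 frames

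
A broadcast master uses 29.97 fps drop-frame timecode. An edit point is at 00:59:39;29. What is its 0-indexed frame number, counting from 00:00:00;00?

107291

As if non-drop at 30 labels/s: (0 × 3600 + 59 × 60 + 39) × 30 + 29 = 107399.
Minute boundaries passed: 59; those not divisible by 10: 59 − 5 = 54; dropped labels = 2 × 54 = 108.
Actual frame index = 107399 − 108 = 107291.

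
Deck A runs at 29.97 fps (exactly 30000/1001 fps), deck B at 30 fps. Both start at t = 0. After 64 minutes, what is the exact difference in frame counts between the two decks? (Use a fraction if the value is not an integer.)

115200/1001 frames

64 min = 3840 s.
A emits 30000/1001 × 3840 = 115200000/1001 frames; B emits 30 × 3840 = 115200.
Difference = 115200/1001 frames (≈ 115.0849); B is ahead of A.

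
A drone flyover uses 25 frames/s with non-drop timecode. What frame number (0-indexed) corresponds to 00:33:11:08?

Total seconds to the label: (0 × 3600 + 33 × 60 + 11) = 1991.
Frame index = 1991 × 25 + 8 = 49783.

49783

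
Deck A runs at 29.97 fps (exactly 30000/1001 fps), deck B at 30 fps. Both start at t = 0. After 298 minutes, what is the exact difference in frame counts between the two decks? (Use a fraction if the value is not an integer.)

298 min = 17880 s.
A emits 30000/1001 × 17880 = 536400000/1001 frames; B emits 30 × 17880 = 536400.
Difference = 536400/1001 frames (≈ 535.8641); B is ahead of A.

536400/1001 frames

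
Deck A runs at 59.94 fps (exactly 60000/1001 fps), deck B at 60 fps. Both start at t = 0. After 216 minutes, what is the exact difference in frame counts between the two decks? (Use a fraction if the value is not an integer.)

216 min = 12960 s.
A emits 60000/1001 × 12960 = 777600000/1001 frames; B emits 60 × 12960 = 777600.
Difference = 777600/1001 frames (≈ 776.8232); B is ahead of A.

777600/1001 frames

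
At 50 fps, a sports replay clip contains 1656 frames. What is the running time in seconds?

33.12 seconds

Running time = 1656 / (50) = 33.12 s.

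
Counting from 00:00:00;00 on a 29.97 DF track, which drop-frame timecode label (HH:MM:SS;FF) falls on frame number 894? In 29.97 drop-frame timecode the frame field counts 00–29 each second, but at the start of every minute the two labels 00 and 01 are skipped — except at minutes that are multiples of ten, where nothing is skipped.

Ten DF minutes hold 17982 frames, so frame 894 lies in block 0 (frames 0–17981) with 894 frames into that block.
The block's first minute is 1800 frames and the rest 1798 each; 894 frames reaches minute 0, so 0 × 18 + 0 × 2 = 0 labels have been skipped so far.
Adding those back, label number 894 + 0 = 894 at 30 labels/s is 29 s + 24 f = 0 h 0 min 29 s frame 24, i.e. 00:00:29;24.

00:00:29;24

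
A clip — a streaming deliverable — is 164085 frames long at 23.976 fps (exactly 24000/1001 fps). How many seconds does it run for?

Running time = 164085 / (24000/1001) = 6843.711875 s.

6843.711875 seconds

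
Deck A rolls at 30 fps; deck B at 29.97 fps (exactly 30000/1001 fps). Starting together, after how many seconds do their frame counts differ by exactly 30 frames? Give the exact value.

The gap grows by |30000/1001 − 30| = 30/1001 frames per second.
Time for a 30-frame gap: 30 ÷ (30/1001) = 1001 s.

1001 seconds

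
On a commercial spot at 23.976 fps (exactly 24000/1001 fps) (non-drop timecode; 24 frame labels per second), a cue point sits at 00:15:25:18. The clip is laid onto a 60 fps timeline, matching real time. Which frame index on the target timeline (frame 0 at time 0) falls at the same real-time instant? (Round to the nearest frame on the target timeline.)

frame 55601

Source frame index: (0×3600 + 15×60 + 25) × 24 + 18 = 22218.
Real time: 22218 / (24000/1001) = 3706703/4000 s.
Target frame: (3706703/4000) × (60) = 11120109/200 ≈ 55600.545 → 55601.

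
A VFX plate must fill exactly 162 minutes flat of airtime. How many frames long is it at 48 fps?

162 min = 9720 s.
Frames = 9720 × 48 = 466560.

466560 frames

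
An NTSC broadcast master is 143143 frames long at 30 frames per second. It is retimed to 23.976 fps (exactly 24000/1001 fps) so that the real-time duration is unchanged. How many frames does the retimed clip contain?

Target frames = source frames × (target rate / source rate) = 143143 × (24000/1001)/(30) = 143143 × 800/1001 = 114400.

114400 frames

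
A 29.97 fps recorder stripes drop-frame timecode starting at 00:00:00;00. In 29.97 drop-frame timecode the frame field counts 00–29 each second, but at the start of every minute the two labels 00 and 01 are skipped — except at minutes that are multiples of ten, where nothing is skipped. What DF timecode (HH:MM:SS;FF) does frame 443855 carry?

Ten DF minutes hold 17982 frames, so frame 443855 lies in block 24 (frames 431568–449549) with 12287 frames into that block.
The block's first minute is 1800 frames and the rest 1798 each; 12287 frames reaches minute 6, so 24 × 18 + 6 × 2 = 444 labels have been skipped so far.
Adding those back, label number 443855 + 444 = 444299 at 30 labels/s is 14809 s + 29 f = 4 h 6 min 49 s frame 29, i.e. 04:06:49;29.

04:06:49;29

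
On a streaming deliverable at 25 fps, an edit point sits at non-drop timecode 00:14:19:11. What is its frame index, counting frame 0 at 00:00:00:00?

Total seconds to the label: (0 × 3600 + 14 × 60 + 19) = 859.
Frame index = 859 × 25 + 11 = 21486.

21486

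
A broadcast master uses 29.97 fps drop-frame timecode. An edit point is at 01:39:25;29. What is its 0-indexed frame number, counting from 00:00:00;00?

As if non-drop at 30 labels/s: (1 × 3600 + 39 × 60 + 25) × 30 + 29 = 178979.
Minute boundaries passed: 99; those not divisible by 10: 99 − 9 = 90; dropped labels = 2 × 90 = 180.
Actual frame index = 178979 − 180 = 178799.

178799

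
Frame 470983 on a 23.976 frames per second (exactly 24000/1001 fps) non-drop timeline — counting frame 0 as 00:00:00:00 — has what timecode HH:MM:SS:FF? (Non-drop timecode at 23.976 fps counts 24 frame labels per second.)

470983 ÷ 24 = 19624 full seconds, remainder 7 frames.
19624 s = 5 h 27 min 4 s.
Timecode: 05:27:04:07.

05:27:04:07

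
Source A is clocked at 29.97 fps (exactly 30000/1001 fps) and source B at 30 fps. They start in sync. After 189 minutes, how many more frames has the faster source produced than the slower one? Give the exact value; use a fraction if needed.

189 min = 11340 s.
A emits 30000/1001 × 11340 = 48600000/143 frames; B emits 30 × 11340 = 340200.
Difference = 48600/143 frames (≈ 339.8601); B is ahead of A.

48600/143 frames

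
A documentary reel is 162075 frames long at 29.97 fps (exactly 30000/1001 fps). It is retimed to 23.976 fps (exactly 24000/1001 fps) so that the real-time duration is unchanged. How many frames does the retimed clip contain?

129660 frames

Target frames = source frames × (target rate / source rate) = 162075 × (24000/1001)/(30000/1001) = 162075 × 4/5 = 129660.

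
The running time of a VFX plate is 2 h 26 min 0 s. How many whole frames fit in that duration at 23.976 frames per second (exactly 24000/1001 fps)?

2 h 26 min 0 s = 8760 s.
Frames = 8760 × 24000/1001 = 210240000/1001 ≈ 210029.9700.
Complete frames: 210029.

210029 frames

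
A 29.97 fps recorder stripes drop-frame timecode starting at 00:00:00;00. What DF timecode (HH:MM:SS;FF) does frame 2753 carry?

00:01:31;25

Ten DF minutes hold 17982 frames, so frame 2753 lies in block 0 (frames 0–17981) with 2753 frames into that block.
The block's first minute is 1800 frames and the rest 1798 each; 2753 frames reaches minute 1, so 0 × 18 + 1 × 2 = 2 labels have been skipped so far.
Adding those back, label number 2753 + 2 = 2755 at 30 labels/s is 91 s + 25 f = 0 h 1 min 31 s frame 25, i.e. 00:01:31;25.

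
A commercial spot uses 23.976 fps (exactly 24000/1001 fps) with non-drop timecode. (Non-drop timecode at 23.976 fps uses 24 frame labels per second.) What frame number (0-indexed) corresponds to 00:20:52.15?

30063

Total seconds to the label: (0 × 3600 + 20 × 60 + 52) = 1252.
Frame index = 1252 × 24 + 15 = 30063.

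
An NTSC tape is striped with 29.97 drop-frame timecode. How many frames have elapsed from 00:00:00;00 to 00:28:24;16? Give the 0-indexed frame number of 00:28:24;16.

As if non-drop at 30 labels/s: (0 × 3600 + 28 × 60 + 24) × 30 + 16 = 51136.
Minute boundaries passed: 28; those not divisible by 10: 28 − 2 = 26; dropped labels = 2 × 26 = 52.
Actual frame index = 51136 − 52 = 51084.

51084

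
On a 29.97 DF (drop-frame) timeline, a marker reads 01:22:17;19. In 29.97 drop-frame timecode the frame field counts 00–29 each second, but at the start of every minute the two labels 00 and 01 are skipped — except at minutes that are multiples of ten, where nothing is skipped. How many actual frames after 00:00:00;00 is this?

Complete 10-minute blocks: 8, each 17982 frames → 143856.
Remaining 2 whole minutes in the current block: 1800 + 1 × 1798 = 3598 frames.
Within the current minute: 17 × 30 + 19 − 2 = 527 (labels ;00/;01 skipped at this minute). Total = 143856 + 3598 + 527 = 147981.

147981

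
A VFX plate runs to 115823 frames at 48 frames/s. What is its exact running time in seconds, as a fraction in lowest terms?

Running time = 115823 ÷ (48) = 115823 × 1/48 = 115823/48 s.

115823/48 seconds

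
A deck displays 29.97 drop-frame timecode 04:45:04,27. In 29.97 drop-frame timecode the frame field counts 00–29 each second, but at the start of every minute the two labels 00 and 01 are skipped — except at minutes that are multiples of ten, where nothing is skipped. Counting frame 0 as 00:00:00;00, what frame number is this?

Complete 10-minute blocks: 28, each 17982 frames → 503496.
Remaining 5 whole minutes in the current block: 1800 + 4 × 1798 = 8992 frames.
Within the current minute: 4 × 30 + 27 − 2 = 145 (labels ;00/;01 skipped at this minute). Total = 503496 + 8992 + 145 = 512633.

512633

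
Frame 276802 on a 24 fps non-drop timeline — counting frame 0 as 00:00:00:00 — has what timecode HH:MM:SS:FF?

276802 ÷ 24 = 11533 full seconds, remainder 10 frames.
11533 s = 3 h 12 min 13 s.
Timecode: 03:12:13:10.

03:12:13:10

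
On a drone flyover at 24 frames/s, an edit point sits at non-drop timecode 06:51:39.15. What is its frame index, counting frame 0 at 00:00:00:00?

592791

Total seconds to the label: (6 × 3600 + 51 × 60 + 39) = 24699.
Frame index = 24699 × 24 + 15 = 592791.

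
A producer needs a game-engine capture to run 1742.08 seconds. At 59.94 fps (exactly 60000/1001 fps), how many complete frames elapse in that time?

Frames = 1742.08 × 60000/1001 = 104524800/1001 ≈ 104420.3796.
Complete frames: 104420.

104420 frames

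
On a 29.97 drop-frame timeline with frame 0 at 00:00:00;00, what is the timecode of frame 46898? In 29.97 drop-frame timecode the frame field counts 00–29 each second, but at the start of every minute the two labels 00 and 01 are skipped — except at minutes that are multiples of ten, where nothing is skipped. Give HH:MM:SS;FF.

Each 10-minute DF block holds 10 × 60 × 30 − 9 × 2 = 17982 frames. 46898 ÷ 17982 → 2 full blocks, remainder 10934.
Within the partial block the first minute is 1800 frames and each further minute 1798, so 6 further minute boundaries passed. Total skipped labels = 18 × 2 + 2 × 6 = 48.
Non-drop label index = 46898 + 48 = 46946; at 30 labels/s that is 00:26:04:26, i.e. DF 00:26:04;26.

00:26:04;26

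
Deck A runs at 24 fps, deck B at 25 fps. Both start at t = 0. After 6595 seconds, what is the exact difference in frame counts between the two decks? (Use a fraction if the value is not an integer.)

A emits 24 × 6595 = 158280 frames; B emits 25 × 6595 = 164875.
Difference = 6595 frames; B is ahead of A.

6595 frames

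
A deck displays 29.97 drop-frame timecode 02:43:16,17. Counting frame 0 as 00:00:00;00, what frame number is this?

293603

Complete 10-minute blocks: 16, each 17982 frames → 287712.
Remaining 3 whole minutes in the current block: 1800 + 2 × 1798 = 5396 frames.
Within the current minute: 16 × 30 + 17 − 2 = 495 (labels ;00/;01 skipped at this minute). Total = 287712 + 5396 + 495 = 293603.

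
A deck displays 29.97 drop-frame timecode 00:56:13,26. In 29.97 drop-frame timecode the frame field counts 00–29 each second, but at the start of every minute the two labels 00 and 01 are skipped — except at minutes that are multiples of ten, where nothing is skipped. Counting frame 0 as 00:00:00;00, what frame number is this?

Complete 10-minute blocks: 5, each 17982 frames → 89910.
Remaining 6 whole minutes in the current block: 1800 + 5 × 1798 = 10790 frames.
Within the current minute: 13 × 30 + 26 − 2 = 414 (labels ;00/;01 skipped at this minute). Total = 89910 + 10790 + 414 = 101114.

101114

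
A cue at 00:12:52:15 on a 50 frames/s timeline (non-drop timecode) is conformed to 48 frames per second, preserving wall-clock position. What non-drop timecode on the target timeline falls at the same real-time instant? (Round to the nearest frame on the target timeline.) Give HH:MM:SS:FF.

00:12:52:14

Source frame index: (0×3600 + 12×60 + 52) × 50 + 15 = 38615.
Real time: 38615 / (50) = 7723/10 s.
Target frame: (7723/10) × (48) = 185352/5 ≈ 37070.400 → 37070.
At 48 labels/s: frame 37070 → 00:12:52:14.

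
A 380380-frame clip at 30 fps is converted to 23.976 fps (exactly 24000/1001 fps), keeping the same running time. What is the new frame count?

Target frames = source frames × (target rate / source rate) = 380380 × (24000/1001)/(30) = 380380 × 800/1001 = 304000.

304000 frames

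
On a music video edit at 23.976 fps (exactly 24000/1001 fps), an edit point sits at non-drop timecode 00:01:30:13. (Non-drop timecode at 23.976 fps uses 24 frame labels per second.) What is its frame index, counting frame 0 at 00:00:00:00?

2173

Total seconds to the label: (0 × 3600 + 1 × 60 + 30) = 90.
Frame index = 90 × 24 + 13 = 2173.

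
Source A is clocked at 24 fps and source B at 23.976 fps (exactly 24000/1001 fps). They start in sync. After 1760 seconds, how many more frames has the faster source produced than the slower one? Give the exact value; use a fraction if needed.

3840/91 frames

A emits 24 × 1760 = 42240 frames; B emits 24000/1001 × 1760 = 3840000/91.
Difference = 3840/91 frames (≈ 42.1978); B is behind A.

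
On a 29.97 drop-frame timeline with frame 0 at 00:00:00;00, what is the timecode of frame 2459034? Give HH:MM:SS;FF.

22:47:29;26

Ten DF minutes hold 17982 frames, so frame 2459034 lies in block 136 (frames 2445552–2463533) with 13482 frames into that block.
The block's first minute is 1800 frames and the rest 1798 each; 13482 frames reaches minute 7, so 136 × 18 + 7 × 2 = 2462 labels have been skipped so far.
Adding those back, label number 2459034 + 2462 = 2461496 at 30 labels/s is 82049 s + 26 f = 22 h 47 min 29 s frame 26, i.e. 22:47:29;26.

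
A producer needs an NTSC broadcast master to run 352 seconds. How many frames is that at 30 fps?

10560 frames

Frames = 352 × 30 = 10560.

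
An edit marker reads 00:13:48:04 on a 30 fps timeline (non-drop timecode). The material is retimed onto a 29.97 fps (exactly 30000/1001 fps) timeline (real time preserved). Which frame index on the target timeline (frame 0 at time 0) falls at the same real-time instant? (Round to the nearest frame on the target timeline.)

Source frame index: (0×3600 + 13×60 + 48) × 30 + 4 = 24844.
Real time: 24844 / (30) = 12422/15 s.
Target frame: (12422/15) × (30000/1001) = 24844000/1001 ≈ 24819.181 → 24819.

frame 24819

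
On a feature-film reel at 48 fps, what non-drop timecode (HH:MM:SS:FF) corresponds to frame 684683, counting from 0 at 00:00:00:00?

03:57:44:11

684683 ÷ 48 = 14264 full seconds, remainder 11 frames.
14264 s = 3 h 57 min 44 s.
Timecode: 03:57:44:11.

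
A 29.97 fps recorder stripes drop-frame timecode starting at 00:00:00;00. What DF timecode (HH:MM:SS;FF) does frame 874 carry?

00:00:29;04

Ten DF minutes hold 17982 frames, so frame 874 lies in block 0 (frames 0–17981) with 874 frames into that block.
The block's first minute is 1800 frames and the rest 1798 each; 874 frames reaches minute 0, so 0 × 18 + 0 × 2 = 0 labels have been skipped so far.
Adding those back, label number 874 + 0 = 874 at 30 labels/s is 29 s + 4 f = 0 h 0 min 29 s frame 4, i.e. 00:00:29;04.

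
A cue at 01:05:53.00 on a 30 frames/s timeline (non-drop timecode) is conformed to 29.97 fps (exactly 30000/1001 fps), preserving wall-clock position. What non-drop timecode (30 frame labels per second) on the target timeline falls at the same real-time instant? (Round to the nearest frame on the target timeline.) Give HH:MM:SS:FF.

Source frame index: (1×3600 + 5×60 + 53) × 30 + 0 = 118590.
Real time: 118590 / (30) = 3953 s.
Target frame: (3953) × (30000/1001) = 118590000/1001 ≈ 118471.528 → 118472.
At 30 labels/s: frame 118472 → 01:05:49:02.

01:05:49:02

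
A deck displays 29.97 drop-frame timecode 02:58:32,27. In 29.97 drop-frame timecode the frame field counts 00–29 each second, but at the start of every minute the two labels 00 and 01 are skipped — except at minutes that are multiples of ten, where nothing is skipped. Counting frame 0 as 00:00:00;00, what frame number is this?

Complete 10-minute blocks: 17, each 17982 frames → 305694.
Remaining 8 whole minutes in the current block: 1800 + 7 × 1798 = 14386 frames.
Within the current minute: 32 × 30 + 27 − 2 = 985 (labels ;00/;01 skipped at this minute). Total = 305694 + 14386 + 985 = 321065.

321065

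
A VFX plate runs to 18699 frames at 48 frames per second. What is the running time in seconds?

389.5625 seconds

Running time = 18699 / (48) = 389.5625 s.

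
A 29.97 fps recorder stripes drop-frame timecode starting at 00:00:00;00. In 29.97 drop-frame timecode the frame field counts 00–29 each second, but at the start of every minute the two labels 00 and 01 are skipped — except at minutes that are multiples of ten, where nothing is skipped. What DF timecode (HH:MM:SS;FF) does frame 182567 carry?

Each 10-minute DF block holds 10 × 60 × 30 − 9 × 2 = 17982 frames. 182567 ÷ 17982 → 10 full blocks, remainder 2747.
Within the partial block the first minute is 1800 frames and each further minute 1798, so 1 further minute boundary passed. Total skipped labels = 18 × 10 + 2 × 1 = 182.
Non-drop label index = 182567 + 182 = 182749; at 30 labels/s that is 01:41:31:19, i.e. DF 01:41:31;19.

01:41:31;19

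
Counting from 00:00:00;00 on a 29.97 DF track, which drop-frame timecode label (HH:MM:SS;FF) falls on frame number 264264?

02:26:57;18

Each 10-minute DF block holds 10 × 60 × 30 − 9 × 2 = 17982 frames. 264264 ÷ 17982 → 14 full blocks, remainder 12516.
Within the partial block the first minute is 1800 frames and each further minute 1798, so 6 further minute boundaries passed. Total skipped labels = 18 × 14 + 2 × 6 = 264.
Non-drop label index = 264264 + 264 = 264528; at 30 labels/s that is 02:26:57:18, i.e. DF 02:26:57;18.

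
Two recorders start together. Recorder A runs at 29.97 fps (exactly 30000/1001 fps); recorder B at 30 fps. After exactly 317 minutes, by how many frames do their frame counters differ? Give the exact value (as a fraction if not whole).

317 min = 19020 s.
A emits 30000/1001 × 19020 = 570600000/1001 frames; B emits 30 × 19020 = 570600.
Difference = 570600/1001 frames (≈ 570.0300); B is ahead of A.

570600/1001 frames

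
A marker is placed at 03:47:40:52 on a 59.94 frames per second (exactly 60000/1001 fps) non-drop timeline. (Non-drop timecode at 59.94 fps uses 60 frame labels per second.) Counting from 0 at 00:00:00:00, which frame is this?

frame 819652

Total seconds to the label: (3 × 3600 + 47 × 60 + 40) = 13660.
Frame index = 13660 × 60 + 52 = 819652.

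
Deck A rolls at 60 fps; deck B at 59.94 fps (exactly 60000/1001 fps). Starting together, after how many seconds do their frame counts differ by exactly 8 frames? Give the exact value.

The gap grows by |60000/1001 − 60| = 60/1001 frames per second.
Time for a 8-frame gap: 8 ÷ (60/1001) = 2002/15 s.

2002/15 seconds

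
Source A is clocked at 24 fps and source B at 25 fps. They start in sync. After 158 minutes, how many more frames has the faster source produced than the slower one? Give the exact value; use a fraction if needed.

158 min = 9480 s.
A emits 24 × 9480 = 227520 frames; B emits 25 × 9480 = 237000.
Difference = 9480 frames; B is ahead of A.

9480 frames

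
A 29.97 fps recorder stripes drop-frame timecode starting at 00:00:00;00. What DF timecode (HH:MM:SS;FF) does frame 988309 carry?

09:09:36;19

Ten DF minutes hold 17982 frames, so frame 988309 lies in block 54 (frames 971028–989009) with 17281 frames into that block.
The block's first minute is 1800 frames and the rest 1798 each; 17281 frames reaches minute 9, so 54 × 18 + 9 × 2 = 990 labels have been skipped so far.
Adding those back, label number 988309 + 990 = 989299 at 30 labels/s is 32976 s + 19 f = 9 h 9 min 36 s frame 19, i.e. 09:09:36;19.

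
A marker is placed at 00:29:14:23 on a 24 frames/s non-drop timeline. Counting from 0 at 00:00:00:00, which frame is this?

frame 42119

Total seconds to the label: (0 × 3600 + 29 × 60 + 14) = 1754.
Frame index = 1754 × 24 + 23 = 42119.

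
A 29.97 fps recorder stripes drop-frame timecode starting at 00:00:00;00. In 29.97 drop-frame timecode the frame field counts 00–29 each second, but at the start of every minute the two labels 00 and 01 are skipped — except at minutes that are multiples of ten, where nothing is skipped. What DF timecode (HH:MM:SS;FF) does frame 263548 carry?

Ten DF minutes hold 17982 frames, so frame 263548 lies in block 14 (frames 251748–269729) with 11800 frames into that block.
The block's first minute is 1800 frames and the rest 1798 each; 11800 frames reaches minute 6, so 14 × 18 + 6 × 2 = 264 labels have been skipped so far.
Adding those back, label number 263548 + 264 = 263812 at 30 labels/s is 8793 s + 22 f = 2 h 26 min 33 s frame 22, i.e. 02:26:33;22.

02:26:33;22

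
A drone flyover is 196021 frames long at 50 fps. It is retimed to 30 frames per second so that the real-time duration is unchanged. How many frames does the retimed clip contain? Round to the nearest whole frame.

Frames at target rate = 196021 × (30) / (50) = 588063/5 ≈ 117612.600.
Nearest whole frame: 117613.

117613 frames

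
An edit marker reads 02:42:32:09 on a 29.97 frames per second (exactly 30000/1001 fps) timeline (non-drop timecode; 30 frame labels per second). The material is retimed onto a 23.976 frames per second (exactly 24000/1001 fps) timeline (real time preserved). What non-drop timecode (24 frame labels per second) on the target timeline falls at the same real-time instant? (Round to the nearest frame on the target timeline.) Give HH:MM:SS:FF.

Source frame index: (2×3600 + 42×60 + 32) × 30 + 9 = 292569.
Real time: 292569 / (30000/1001) = 97620523/10000 s.
Target frame: (97620523/10000) × (24000/1001) = 1170276/5 ≈ 234055.200 → 234055.
At 24 labels/s: frame 234055 → 02:42:32:07.

02:42:32:07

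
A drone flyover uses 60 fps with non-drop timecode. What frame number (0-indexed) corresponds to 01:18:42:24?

Total seconds to the label: (1 × 3600 + 18 × 60 + 42) = 4722.
Frame index = 4722 × 60 + 24 = 283344.

283344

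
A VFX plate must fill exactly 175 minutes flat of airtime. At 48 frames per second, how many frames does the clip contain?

504000 frames

175 min = 10500 s.
Frames = 10500 × 48 = 504000.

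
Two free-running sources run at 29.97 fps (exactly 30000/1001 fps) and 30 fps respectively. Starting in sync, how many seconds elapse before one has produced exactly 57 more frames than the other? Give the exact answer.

The gap grows by |30 − 30000/1001| = 30/1001 frames per second.
Time for a 57-frame gap: 57 ÷ (30/1001) = 1901.9 s.

1901.9 seconds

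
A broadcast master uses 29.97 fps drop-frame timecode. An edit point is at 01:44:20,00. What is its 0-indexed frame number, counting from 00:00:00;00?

As if non-drop at 30 labels/s: (1 × 3600 + 44 × 60 + 20) × 30 + 0 = 187800.
Minute boundaries passed: 104; those not divisible by 10: 104 − 10 = 94; dropped labels = 2 × 94 = 188.
Actual frame index = 187800 − 188 = 187612.

187612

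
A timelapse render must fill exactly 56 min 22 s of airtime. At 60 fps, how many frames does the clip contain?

202920 frames

56 min 22 s = 3382 s.
Frames = 3382 × 60 = 202920.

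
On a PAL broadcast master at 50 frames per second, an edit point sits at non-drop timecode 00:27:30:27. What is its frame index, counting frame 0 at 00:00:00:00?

Total seconds to the label: (0 × 3600 + 27 × 60 + 30) = 1650.
Frame index = 1650 × 50 + 27 = 82527.

82527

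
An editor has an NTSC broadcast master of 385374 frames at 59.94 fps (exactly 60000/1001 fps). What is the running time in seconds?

6429.3229 seconds

Running time = 385374 / (60000/1001) = 6429.3229 s.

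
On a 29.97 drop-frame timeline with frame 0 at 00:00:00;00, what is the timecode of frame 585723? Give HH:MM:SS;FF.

Ten DF minutes hold 17982 frames, so frame 585723 lies in block 32 (frames 575424–593405) with 10299 frames into that block.
The block's first minute is 1800 frames and the rest 1798 each; 10299 frames reaches minute 5, so 32 × 18 + 5 × 2 = 586 labels have been skipped so far.
Adding those back, label number 585723 + 586 = 586309 at 30 labels/s is 19543 s + 19 f = 5 h 25 min 43 s frame 19, i.e. 05:25:43;19.

05:25:43;19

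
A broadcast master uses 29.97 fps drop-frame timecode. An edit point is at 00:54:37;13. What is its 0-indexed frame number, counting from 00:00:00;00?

Complete 10-minute blocks: 5, each 17982 frames → 89910.
Remaining 4 whole minutes in the current block: 1800 + 3 × 1798 = 7194 frames.
Within the current minute: 37 × 30 + 13 − 2 = 1121 (labels ;00/;01 skipped at this minute). Total = 89910 + 7194 + 1121 = 98225.

98225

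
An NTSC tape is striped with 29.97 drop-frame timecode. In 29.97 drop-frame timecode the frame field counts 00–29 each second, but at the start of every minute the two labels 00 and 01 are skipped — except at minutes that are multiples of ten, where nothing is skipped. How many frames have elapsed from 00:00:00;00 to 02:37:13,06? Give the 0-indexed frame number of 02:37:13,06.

As if non-drop at 30 labels/s: (2 × 3600 + 37 × 60 + 13) × 30 + 6 = 282996.
Minute boundaries passed: 157; those not divisible by 10: 157 − 15 = 142; dropped labels = 2 × 142 = 284.
Actual frame index = 282996 − 284 = 282712.

282712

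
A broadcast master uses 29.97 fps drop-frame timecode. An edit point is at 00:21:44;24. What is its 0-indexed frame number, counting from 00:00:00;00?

39106

Complete 10-minute blocks: 2, each 17982 frames → 35964.
Remaining 1 whole minute in the current block: 1800 + 0 × 1798 = 1800 frames.
Within the current minute: 44 × 30 + 24 − 2 = 1342 (labels ;00/;01 skipped at this minute). Total = 35964 + 1800 + 1342 = 39106.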